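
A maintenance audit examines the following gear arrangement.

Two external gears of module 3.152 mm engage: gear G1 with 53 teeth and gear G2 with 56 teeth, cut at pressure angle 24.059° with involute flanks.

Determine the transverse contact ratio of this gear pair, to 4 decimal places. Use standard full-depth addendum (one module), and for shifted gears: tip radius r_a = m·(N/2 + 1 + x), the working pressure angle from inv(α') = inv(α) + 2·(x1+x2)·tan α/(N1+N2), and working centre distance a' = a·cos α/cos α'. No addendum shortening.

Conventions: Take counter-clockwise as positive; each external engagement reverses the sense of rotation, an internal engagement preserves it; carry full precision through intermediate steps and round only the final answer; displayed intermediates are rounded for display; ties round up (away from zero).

1.5802

recognized (one external pair, fixed centres): single-mesh tooth geometry, m = 3.152, N1 = 53, N2 = 56
base radii: r_b1 = 76.271600, r_b2 = 80.588860
tip radii: r_a1 = 86.680000, r_a2 = 91.408000
no profile shift: α' = α, a' = a
action lengths: √(r_a1²−r_b1²) = 41.183315, √(r_a2²−r_b2²) = 43.137664
base pitch p_b = π·m·cos α = 9.042049
CR = (41.183315 + 43.137664 − 171.784000·sin 24.05900°)/9.042049 = 1.580236
contact ratio ≈ 1.5802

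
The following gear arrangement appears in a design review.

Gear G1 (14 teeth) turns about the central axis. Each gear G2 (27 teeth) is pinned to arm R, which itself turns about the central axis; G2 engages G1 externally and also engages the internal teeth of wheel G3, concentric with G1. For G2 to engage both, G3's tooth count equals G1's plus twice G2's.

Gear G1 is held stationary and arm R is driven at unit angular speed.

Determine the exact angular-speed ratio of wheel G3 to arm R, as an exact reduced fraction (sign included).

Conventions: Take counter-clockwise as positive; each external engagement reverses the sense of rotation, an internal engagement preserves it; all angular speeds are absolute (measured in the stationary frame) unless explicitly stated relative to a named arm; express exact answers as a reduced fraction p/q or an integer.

topology: planetary set — G1 14T / G2 27T / G3 68T, arm = carrier (Willis)
ring teeth: 14 + 2·27 = 68
14(ω_sun−ω_arm) = −68(ω_ring−ω_arm),  ω_sun = 0, ω_arm = 1
ω_ring = 1 − (14/68)(0−1) = 41/34
ω_out/ω_in = 41/34

41/34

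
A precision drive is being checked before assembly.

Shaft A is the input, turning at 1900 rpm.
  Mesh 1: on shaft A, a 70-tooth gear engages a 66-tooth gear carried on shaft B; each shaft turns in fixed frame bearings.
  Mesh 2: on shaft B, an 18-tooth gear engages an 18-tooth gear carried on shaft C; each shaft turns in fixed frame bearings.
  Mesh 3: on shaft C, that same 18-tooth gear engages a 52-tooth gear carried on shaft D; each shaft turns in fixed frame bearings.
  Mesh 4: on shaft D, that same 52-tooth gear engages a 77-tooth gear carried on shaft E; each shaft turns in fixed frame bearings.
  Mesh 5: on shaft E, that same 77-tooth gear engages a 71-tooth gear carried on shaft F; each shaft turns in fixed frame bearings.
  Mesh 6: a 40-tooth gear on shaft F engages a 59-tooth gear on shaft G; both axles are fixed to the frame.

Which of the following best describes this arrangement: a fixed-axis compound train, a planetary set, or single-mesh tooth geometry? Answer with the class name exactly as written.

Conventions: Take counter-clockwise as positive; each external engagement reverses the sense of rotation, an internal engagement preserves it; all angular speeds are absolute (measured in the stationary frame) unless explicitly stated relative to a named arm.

topology: fixed-axis compound train — 6 meshes, A→G
classification: fixed-axis compound train

fixed-axis compound train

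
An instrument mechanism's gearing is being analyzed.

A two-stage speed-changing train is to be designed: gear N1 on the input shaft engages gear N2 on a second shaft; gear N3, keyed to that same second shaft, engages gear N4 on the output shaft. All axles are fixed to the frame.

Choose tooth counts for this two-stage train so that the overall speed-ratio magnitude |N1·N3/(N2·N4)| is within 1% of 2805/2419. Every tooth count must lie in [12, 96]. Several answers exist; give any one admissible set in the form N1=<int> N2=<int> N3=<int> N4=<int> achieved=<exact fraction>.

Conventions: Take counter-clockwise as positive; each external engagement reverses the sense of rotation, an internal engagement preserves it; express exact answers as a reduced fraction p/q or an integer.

topology: fixed-axis compound train — 2 stages, target 2805/2419
target = 2805/2419 in lowest terms: an exact hit needs N1·N3 = k·2805 and N2·N4 = k·2419 for one integer k, every count in [12, 96]; additionally prefer no 1:1 stage (N1 ≠ N2, N3 ≠ N4)
k = 1: N1·N3 = 2805 = 33·85, N2·N4 = 2419 = 41·59
achieved = 33·85/(41·59) = 2805/2419; |achieved − target| = 0 ≤ 561/48380 ✓

N1=33 N2=41 N3=85 N4=59 achieved=2805/2419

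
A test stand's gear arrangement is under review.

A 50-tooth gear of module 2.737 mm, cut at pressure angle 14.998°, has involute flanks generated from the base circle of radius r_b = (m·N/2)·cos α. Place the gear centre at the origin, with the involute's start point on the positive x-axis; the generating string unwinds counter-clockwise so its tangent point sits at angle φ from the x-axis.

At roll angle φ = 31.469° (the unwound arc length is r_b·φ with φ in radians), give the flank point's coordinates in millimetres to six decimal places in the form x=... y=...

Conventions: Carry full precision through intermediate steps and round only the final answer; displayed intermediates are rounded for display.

topology: single-mesh involute geometry — m = 2.737, N = 50
pitch radius r_p = m·N/2 = 2.737·50/2 = 68.425000
base radius r_b = r_p·cos α = 68.425000·cos 14.998° = 66.094093
roll angle φ = 31.469° = 0.54923766 rad
x = r_b·(cos φ + φ·sin φ) = 75.323816
y = r_b·(sin φ − φ·cos φ) = 3.541313

x=75.323816 y=3.541313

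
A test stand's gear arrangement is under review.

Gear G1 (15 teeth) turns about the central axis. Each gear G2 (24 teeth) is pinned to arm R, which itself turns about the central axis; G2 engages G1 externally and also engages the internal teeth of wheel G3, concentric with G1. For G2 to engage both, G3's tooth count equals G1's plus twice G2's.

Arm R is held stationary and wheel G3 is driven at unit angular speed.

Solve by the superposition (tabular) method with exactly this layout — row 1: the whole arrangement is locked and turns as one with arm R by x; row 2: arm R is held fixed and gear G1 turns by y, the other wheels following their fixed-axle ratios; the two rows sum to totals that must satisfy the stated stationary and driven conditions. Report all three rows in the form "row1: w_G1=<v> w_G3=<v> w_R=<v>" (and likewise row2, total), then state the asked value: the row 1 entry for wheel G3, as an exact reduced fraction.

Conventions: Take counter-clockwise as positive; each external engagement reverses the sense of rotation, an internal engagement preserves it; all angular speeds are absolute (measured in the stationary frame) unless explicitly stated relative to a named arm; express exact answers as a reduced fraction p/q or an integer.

row1: w_G1=0 w_G3=0 w_R=0
row2: w_G1=-21/5 w_G3=1 w_R=0
total: w_G1=-21/5 w_G3=1 w_R=0
asked value: 0

recognized (axles ride arm R): planetary set, 15/24/63 teeth
row 1: whole set turns with the arm by x
superposition row 2 [arm held]: sun y, ring −(15/63)·y, arm 0
boundary: total ω_arm = x = 0 and total ω_ring = x − (15/63)·y = 1  ⇒  y = -21/5, x = 0
row 2 ring = −(15/63)·(-21/5) = 1
totals (row 1 + row 2): sun 0 + (-21/5) = -21/5, ring 0 + 1 = 1, arm 0 + 0 = 0
asked cell (row1, ring) = 0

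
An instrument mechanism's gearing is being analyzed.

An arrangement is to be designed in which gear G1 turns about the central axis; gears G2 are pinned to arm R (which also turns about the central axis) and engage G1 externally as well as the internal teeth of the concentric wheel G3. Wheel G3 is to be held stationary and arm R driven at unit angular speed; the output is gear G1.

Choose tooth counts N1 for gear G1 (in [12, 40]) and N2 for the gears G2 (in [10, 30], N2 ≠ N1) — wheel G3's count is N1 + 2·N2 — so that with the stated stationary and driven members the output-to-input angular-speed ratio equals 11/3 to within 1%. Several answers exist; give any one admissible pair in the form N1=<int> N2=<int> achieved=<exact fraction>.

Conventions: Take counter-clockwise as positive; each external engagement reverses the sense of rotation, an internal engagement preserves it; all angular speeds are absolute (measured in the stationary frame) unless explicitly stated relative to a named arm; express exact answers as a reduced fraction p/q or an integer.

design class (target 11/3): planetary set
Willis with ω_ring = 0: ω_sun/ω_arm = (N1+N3)/N1; set equal to 11/3  ⇒  N3/N1 = 11/3 − 1 = 8/3
N3 = N1 + 2·N2  ⇒  N2/N1 = (N3/N1 − 1)/2 = (8/3 − 1)/2 = 5/6
smallest multiple with N1 ≥ 12 and N2 ≥ 10: k = 2  ⇒  N1 = 2·6 = 12, N2 = 2·5 = 10 (N1 ≤ 40, N2 ≤ 30, N2 ≠ N1 ✓), N3 = 12 + 2·10 = 32
check: (N1+N3)/N1 with N1 = 12, N3 = 32 gives 11/3; |achieved − target| = 0 ≤ 11/300 ✓

N1=12 N2=10 achieved=11/3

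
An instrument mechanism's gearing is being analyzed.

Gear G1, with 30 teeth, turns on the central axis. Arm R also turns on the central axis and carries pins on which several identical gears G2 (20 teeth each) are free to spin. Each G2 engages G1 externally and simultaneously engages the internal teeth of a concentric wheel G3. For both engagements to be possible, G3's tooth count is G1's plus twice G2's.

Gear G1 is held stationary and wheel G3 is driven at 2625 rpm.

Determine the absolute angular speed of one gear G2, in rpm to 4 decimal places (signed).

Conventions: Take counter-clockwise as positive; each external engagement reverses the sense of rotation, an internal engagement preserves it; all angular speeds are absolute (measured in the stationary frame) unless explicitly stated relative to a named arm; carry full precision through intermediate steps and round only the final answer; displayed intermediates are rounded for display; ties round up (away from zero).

+4593.7500 rpm

topology: planetary set — G1 30T / G2 20T / G3 70T, arm = carrier (Willis)
normalise by the input: solve with ω_ring = 1, then scale by 2625 rpm
ring teeth: 30 + 2·20 = 70
30(ω_sun−ω_arm) = −70(ω_ring−ω_arm),  ω_sun = 0, ω_ring = 1
30(0−ω_arm) = −70(1−ω_arm)  ⇒  100·ω_arm = 70  ⇒  ω_arm = 7/10
sun–planet mesh: 30·(0−7/10) = −20·(ω_p−ω_arm)  ⇒  ω_p−ω_arm = 21/20
ω_p = 7/10 + 21/20 = 7/4
scale: ω_p = 7/4 × 2625 rpm = +4593.7500 rpm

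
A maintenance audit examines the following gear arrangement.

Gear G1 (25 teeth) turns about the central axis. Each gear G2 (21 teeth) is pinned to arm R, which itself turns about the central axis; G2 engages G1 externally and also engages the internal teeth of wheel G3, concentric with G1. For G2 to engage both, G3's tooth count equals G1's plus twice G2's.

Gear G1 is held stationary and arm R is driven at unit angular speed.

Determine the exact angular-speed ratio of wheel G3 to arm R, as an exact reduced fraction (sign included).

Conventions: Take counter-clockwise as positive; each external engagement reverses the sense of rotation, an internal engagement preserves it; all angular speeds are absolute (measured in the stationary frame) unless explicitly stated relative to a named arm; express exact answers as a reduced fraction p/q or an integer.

92/67

planetary set (25T centre, 21T on arm, 67T internal) — Willis relation
ring teeth: 25 + 2·21 = 67
25(ω_sun−ω_arm) = −67(ω_ring−ω_arm),  ω_sun = 0, ω_arm = 1
ω_ring = 1 − (25/67)(0−1) = 92/67
ω_out/ω_in = 92/67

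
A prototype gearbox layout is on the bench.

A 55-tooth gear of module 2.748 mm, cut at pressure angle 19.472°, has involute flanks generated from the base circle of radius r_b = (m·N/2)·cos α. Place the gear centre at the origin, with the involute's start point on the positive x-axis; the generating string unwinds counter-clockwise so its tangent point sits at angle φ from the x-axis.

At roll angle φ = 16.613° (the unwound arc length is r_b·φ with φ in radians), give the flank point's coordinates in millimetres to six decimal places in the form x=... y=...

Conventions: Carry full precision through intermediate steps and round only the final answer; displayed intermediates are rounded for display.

recognized (one wheel, involute flank): single-mesh tooth geometry, m = 2.748, N = 55
pitch radius r_p = m·N/2 = 2.748·55/2 = 75.570000
base radius r_b = r_p·cos α = 75.570000·cos 19.472° = 71.247737
roll angle φ = 16.613° = 0.28995155 rad
x = r_b·(cos φ + φ·sin φ) = 74.180048
y = r_b·(sin φ − φ·cos φ) = 0.574077

x=74.180048 y=0.574077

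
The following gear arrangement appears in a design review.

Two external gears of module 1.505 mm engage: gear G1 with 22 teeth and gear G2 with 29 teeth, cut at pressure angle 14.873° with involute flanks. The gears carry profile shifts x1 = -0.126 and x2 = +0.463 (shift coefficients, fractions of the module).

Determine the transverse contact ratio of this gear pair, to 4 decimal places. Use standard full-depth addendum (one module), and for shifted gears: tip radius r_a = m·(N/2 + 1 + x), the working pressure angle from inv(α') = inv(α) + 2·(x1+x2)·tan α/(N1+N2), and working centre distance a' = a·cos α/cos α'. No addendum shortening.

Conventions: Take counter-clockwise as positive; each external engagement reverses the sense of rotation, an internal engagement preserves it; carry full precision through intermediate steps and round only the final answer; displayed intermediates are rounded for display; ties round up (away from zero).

1.7327

topology: single-mesh involute geometry — m = 1.505, 22T/29T pair
base radii: r_b1 = 16.000360, r_b2 = 21.091384
tip radii: r_a1 = 17.870370, r_a2 = 24.024315
inv(α') = inv(14.873°) + 2·(-0.126+0.463)·tan α/(22+29) = 0.00950182  ⇒  α' = 17.28727°
a' = a·cos α / cos α' = 38.3775·cos 14.873°/cos 17.28727° = 38.846567
action lengths: √(r_a1²−r_b1²) = 7.958555, √(r_a2²−r_b2²) = 11.503097
base pitch p_b = π·m·cos α = 4.569692
CR = (7.958555 + 11.503097 − 38.846567·sin 17.28727°)/4.569692 = 1.732698
contact ratio ≈ 1.7327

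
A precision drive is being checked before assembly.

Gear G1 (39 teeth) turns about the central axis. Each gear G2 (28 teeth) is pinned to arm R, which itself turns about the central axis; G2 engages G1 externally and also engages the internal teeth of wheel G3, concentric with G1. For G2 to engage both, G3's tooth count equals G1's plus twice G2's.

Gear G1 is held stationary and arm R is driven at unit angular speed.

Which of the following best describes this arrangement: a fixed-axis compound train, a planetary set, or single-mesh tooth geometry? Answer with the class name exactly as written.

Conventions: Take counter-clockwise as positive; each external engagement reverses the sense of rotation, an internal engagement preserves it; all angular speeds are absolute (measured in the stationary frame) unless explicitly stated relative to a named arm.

planetary set

recognized (axles ride arm R): planetary set, 39/28/95 teeth
classification: planetary set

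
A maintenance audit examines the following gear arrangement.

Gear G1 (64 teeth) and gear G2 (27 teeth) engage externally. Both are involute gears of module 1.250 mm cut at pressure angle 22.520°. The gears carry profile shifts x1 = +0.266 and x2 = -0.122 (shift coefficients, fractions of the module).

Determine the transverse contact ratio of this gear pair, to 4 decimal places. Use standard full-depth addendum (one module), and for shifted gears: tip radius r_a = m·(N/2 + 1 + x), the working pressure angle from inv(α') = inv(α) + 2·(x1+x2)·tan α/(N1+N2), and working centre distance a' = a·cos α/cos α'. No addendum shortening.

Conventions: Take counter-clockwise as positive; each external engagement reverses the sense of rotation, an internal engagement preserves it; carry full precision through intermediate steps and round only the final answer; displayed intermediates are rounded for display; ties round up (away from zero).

1.5918

class = single-mesh tooth geometry [involute pair 64T × 27T, m = 1.250]
base radii: r_b1 = 36.949836, r_b2 = 15.588212
tip radii: r_a1 = 41.582500, r_a2 = 17.972500
inv(α') = inv(22.520°) + 2·(+0.266-0.122)·tan α/(64+27) = 0.02288664  ⇒  α' = 22.94821°
a' = a·cos α / cos α' = 56.8750·cos 22.520°/cos 22.94821° = 57.053387
action lengths: √(r_a1²−r_b1²) = 19.073907, √(r_a2²−r_b2²) = 8.945301
base pitch p_b = π·m·cos α = 3.627542
CR = (19.073907 + 8.945301 − 57.053387·sin 22.94821°)/3.627542 = 1.591753
contact ratio ≈ 1.5918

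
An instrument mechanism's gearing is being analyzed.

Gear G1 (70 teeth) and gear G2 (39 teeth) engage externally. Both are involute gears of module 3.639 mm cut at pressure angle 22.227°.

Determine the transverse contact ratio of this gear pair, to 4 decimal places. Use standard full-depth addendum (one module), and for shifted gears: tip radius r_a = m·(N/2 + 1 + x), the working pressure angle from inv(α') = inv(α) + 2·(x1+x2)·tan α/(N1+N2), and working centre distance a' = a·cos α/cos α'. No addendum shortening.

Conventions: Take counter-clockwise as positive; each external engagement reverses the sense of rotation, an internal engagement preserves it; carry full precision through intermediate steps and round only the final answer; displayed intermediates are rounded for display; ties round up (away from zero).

1.6485

topology: single-mesh involute geometry — m = 3.639, 70T/39T pair
base radii: r_b1 = 117.900816, r_b2 = 65.687598
tip radii: r_a1 = 131.004000, r_a2 = 74.599500
no profile shift: α' = α, a' = a
action lengths: √(r_a1²−r_b1²) = 57.109067, √(r_a2²−r_b2²) = 35.358520
base pitch p_b = π·m·cos α = 10.582753
CR = (57.109067 + 35.358520 − 198.325500·sin 22.22700°)/10.582753 = 1.648494
contact ratio ≈ 1.6485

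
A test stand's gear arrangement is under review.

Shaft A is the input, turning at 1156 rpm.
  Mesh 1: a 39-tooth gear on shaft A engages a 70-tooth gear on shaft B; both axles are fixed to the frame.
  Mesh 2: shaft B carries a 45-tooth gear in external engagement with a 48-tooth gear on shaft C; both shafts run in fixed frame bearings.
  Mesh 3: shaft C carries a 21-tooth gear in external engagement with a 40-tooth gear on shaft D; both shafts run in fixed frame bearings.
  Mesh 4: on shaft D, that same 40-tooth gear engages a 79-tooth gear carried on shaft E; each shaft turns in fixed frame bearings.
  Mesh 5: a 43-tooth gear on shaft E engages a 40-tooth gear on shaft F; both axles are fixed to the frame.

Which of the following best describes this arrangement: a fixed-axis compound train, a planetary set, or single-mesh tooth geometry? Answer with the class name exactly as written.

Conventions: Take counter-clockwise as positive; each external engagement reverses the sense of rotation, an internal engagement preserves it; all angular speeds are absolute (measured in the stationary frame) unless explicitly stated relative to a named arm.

recognized (6 fixed axles, 5 meshes): fixed-axis compound train
classification: fixed-axis compound train

fixed-axis compound train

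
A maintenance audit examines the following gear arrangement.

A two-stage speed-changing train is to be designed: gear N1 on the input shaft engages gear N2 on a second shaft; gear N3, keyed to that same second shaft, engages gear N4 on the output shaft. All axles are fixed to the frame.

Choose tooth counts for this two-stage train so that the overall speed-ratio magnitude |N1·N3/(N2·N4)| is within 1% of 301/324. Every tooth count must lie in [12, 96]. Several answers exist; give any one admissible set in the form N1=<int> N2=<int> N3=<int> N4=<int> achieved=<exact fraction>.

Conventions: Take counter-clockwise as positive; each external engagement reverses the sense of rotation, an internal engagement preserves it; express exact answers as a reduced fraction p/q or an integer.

N1=14 N2=12 N3=43 N4=54 achieved=301/324

class = fixed-axis compound train [2-stage, 301/324 wanted]
target = 301/324 in lowest terms: an exact hit needs N1·N3 = k·301 and N2·N4 = k·324 for one integer k, every count in [12, 96]; additionally prefer no 1:1 stage (N1 ≠ N2, N3 ≠ N4)
k = 1: no 1:1-free in-range split of k·301 and k·324 into factor pairs; take k = 2
k = 2: N1·N3 = 602 = 14·43, N2·N4 = 648 = 12·54
achieved = 14·43/(12·54) = 301/324; |achieved − target| = 0 ≤ 301/32400 ✓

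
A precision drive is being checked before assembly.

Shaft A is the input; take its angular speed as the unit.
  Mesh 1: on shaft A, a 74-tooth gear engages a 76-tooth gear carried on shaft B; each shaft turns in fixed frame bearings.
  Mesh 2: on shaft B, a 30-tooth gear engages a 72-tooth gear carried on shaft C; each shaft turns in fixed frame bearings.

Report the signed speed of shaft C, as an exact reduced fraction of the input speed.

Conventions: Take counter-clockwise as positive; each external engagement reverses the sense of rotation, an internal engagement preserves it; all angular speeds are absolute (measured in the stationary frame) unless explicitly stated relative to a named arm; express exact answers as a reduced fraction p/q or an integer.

185/456

2-mesh fixed-axis compound train (all bearings frame-fixed)
mesh 1 [74T→76T]: |ω|/ω_in = 1×74/76 = 37/38, sense flips to −
mesh 2 [30T→72T]: |ω|/ω_in = (37/38)×30/72 = 185/456, sense flips to +
signed output speed (× input speed) = 185/456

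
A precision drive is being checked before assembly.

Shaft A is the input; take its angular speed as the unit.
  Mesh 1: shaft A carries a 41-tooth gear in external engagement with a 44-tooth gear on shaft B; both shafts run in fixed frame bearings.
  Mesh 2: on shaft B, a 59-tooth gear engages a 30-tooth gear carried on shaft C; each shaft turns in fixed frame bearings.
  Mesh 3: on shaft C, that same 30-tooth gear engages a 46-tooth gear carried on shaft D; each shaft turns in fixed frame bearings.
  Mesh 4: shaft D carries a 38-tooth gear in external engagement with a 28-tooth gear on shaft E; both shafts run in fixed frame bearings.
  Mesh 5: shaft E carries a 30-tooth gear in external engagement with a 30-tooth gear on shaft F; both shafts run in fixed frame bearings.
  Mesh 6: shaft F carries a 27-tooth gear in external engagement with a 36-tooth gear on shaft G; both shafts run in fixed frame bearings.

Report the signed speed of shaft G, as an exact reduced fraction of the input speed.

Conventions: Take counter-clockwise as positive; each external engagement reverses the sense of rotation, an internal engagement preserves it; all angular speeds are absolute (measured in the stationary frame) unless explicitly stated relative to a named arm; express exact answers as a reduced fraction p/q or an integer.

137883/113344

6-mesh fixed-axis compound train (all bearings frame-fixed)
mesh 1 [41T→44T]: |ω|/ω_in = 1×41/44 = 41/44, sense flips to −
mesh 2 [59T→30T]: |ω|/ω_in = (41/44)×59/30 = 2419/1320, sense flips to +
mesh 3 [30T→46T]: |ω|/ω_in = (2419/1320)×30/46 = 2419/2024, sense flips to −
mesh 4 [38T→28T]: |ω|/ω_in = (2419/2024)×38/28 = 45961/28336, sense flips to +
mesh 5 [30T→30T]: |ω|/ω_in = (45961/28336)×30/30 = 45961/28336, sense flips to −
mesh 6 [27T→36T]: |ω|/ω_in = (45961/28336)×27/36 = 137883/113344, sense flips to +
signed output speed (× input speed) = 137883/113344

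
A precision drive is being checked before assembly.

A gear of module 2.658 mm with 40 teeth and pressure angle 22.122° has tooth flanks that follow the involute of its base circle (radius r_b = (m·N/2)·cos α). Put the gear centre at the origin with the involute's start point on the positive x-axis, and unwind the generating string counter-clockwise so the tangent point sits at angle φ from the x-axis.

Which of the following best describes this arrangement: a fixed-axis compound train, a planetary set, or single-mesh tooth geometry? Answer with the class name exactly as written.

single-mesh tooth geometry

class = single-mesh tooth geometry [base-circle involute, m = 2.658, 40T]
classification: single-mesh tooth geometry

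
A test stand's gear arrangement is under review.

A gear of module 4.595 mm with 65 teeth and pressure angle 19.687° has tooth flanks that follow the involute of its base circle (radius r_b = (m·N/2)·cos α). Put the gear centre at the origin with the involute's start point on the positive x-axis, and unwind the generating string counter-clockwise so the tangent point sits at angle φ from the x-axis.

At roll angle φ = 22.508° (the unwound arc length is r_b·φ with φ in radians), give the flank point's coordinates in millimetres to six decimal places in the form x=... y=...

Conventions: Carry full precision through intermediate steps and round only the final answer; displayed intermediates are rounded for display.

x=151.042764 y=2.797792

class = single-mesh tooth geometry [base-circle involute, m = 4.595, 65T]
pitch radius r_p = m·N/2 = 4.595·65/2 = 149.337500
base radius r_b = r_p·cos α = 149.337500·cos 19.687° = 140.608276
roll angle φ = 22.508° = 0.39283871 rad
x = r_b·(cos φ + φ·sin φ) = 151.042764
y = r_b·(sin φ − φ·cos φ) = 2.797792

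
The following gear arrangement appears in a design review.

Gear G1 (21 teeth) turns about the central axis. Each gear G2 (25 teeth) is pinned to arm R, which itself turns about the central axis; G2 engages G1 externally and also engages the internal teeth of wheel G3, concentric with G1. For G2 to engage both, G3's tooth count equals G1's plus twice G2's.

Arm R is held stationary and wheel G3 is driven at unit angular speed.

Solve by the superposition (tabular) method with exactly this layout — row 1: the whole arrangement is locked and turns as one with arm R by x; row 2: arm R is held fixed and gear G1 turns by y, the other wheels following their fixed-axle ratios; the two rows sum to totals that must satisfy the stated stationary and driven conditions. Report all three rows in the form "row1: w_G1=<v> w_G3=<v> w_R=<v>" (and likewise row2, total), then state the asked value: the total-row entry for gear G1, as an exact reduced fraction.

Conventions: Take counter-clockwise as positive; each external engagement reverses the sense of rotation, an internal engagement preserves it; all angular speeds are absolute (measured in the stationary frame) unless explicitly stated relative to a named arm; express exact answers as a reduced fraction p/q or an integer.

row1: w_G1=0 w_G3=0 w_R=0
row2: w_G1=-71/21 w_G3=1 w_R=0
total: w_G1=-71/21 w_G3=1 w_R=0
asked value: -71/21

planetary set (21T centre, 25T on arm, 71T internal) — Willis relation
row 1: whole set turns with the arm by x
row 2: sun turns y, ring = −(21/71)·y, arm 0
boundary: total ω_arm = x = 0 and total ω_ring = x − (21/71)·y = 1  ⇒  y = -71/21, x = 0
row 2 ring = −(21/71)·(-71/21) = 1
totals (row 1 + row 2): sun 0 + (-71/21) = -71/21, ring 0 + 1 = 1, arm 0 + 0 = 0
asked cell (total, sun) = -71/21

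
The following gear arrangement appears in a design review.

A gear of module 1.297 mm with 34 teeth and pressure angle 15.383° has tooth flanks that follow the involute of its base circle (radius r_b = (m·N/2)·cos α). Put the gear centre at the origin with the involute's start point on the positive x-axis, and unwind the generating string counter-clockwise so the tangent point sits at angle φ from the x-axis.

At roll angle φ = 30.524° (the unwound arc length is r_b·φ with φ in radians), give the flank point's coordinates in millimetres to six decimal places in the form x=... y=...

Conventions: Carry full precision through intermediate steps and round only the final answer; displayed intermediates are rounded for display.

x=24.065208 y=1.041365

single-mesh involute tooth geometry (34T wheel at module 1.297)
pitch radius r_p = m·N/2 = 1.297·34/2 = 22.049000
base radius r_b = r_p·cos α = 22.049000·cos 15.383° = 21.259076
roll angle φ = 30.524° = 0.53274430 rad
x = r_b·(cos φ + φ·sin φ) = 24.065208
y = r_b·(sin φ − φ·cos φ) = 1.041365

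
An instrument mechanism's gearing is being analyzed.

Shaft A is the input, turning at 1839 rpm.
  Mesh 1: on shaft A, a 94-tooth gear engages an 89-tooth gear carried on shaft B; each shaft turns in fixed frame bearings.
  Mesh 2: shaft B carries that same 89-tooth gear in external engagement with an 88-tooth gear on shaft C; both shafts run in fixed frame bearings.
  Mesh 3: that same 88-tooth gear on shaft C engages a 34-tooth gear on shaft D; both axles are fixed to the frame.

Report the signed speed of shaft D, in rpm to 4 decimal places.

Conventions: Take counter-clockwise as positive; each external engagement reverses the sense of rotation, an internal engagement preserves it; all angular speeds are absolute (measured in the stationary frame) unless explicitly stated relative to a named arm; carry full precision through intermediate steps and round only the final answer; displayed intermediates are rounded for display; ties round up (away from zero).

recognized (4 fixed axles, 3 meshes): fixed-axis compound train
mesh 1 [94T→89T]: ω = 1839.0000×94/89 = 1942.3146 rpm, sense flips to −
mesh 2 [89T→88T]: ω = 1942.3146×89/88 = 1964.3864 rpm, sense flips to +
mesh 3 [88T→34T]: ω = 1964.3864×88/34 = 5084.2941 rpm, sense flips to −
signed output speed = -5084.2941 rpm

-5084.2941 rpm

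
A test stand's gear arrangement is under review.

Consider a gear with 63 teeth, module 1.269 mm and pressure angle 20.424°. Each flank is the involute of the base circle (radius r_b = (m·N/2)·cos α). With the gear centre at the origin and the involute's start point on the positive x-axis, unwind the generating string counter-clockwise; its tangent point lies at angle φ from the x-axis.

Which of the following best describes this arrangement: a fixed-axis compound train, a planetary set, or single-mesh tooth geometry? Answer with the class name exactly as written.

single-mesh tooth geometry

recognized (one wheel, involute flank): single-mesh tooth geometry, m = 1.269, N = 63
classification: single-mesh tooth geometry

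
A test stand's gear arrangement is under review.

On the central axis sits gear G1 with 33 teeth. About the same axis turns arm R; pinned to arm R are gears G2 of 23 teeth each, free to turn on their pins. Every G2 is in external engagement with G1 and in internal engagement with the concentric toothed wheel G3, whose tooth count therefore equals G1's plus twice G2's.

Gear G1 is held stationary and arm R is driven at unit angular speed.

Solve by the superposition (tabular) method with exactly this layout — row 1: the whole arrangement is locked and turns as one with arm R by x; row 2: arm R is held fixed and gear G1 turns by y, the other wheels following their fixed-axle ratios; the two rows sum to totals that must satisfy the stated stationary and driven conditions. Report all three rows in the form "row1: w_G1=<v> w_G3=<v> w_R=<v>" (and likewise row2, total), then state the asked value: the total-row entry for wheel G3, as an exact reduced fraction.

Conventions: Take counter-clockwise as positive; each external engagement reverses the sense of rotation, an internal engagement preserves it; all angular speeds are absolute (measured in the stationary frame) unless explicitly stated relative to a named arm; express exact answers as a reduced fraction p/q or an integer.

row1: w_G1=1 w_G3=1 w_R=1
row2: w_G1=-1 w_G3=33/79 w_R=0
total: w_G1=0 w_G3=112/79 w_R=1
asked value: 112/79

class = planetary set [G3 = 33+2·23 = 79; Willis about the carrier]
superposition row 1 [locked train]: every member turns x
superposition row 2 [arm held]: sun y, ring −(33/79)·y, arm 0
boundary: total ω_sun = x + y = 0 and total ω_arm = x = 1  ⇒  y = -1, x = 1
row 2 ring = −(33/79)·(-1) = 33/79
totals (row 1 + row 2): sun 1 + (-1) = 0, ring 1 + 33/79 = 112/79, arm 1 + 0 = 1
asked cell (total, ring) = 112/79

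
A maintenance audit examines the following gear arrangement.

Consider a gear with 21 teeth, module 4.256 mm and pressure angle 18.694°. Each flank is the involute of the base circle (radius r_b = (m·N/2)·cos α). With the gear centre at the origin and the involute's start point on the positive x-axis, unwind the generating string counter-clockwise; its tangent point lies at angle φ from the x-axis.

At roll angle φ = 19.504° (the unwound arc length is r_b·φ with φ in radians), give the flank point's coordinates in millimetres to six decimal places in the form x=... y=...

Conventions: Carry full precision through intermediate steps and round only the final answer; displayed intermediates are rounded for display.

recognized (one wheel, involute flank): single-mesh tooth geometry, m = 4.256, N = 21
pitch radius r_p = m·N/2 = 4.256·21/2 = 44.688000
base radius r_b = r_p·cos α = 44.688000·cos 18.694° = 42.330433
roll angle φ = 19.504° = 0.34040902 rad
x = r_b·(cos φ + φ·sin φ) = 44.712428
y = r_b·(sin φ − φ·cos φ) = 0.550166

x=44.712428 y=0.550166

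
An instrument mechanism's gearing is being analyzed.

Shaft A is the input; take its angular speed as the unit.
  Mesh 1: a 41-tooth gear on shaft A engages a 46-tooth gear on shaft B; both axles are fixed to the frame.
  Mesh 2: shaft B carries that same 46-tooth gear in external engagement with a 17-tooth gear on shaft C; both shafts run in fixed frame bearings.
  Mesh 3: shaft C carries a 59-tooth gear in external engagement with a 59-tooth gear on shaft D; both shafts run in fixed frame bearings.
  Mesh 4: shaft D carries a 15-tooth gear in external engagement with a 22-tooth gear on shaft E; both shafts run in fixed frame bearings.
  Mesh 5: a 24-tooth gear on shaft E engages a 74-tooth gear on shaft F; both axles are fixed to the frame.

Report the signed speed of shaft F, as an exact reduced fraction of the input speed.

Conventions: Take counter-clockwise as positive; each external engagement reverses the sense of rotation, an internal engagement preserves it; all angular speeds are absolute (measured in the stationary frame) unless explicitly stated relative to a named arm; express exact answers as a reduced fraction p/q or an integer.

-3690/6919

5-mesh fixed-axis compound train (all bearings frame-fixed)
mesh 1 [41T→46T]: |ω|/ω_in = 1×41/46 = 41/46, sense flips to −
mesh 2 [46T→17T]: |ω|/ω_in = (41/46)×46/17 = 41/17, sense flips to +
mesh 3 [59T→59T]: |ω|/ω_in = (41/17)×59/59 = 41/17, sense flips to −
mesh 4 [15T→22T]: |ω|/ω_in = (41/17)×15/22 = 615/374, sense flips to +
mesh 5 [24T→74T]: |ω|/ω_in = (615/374)×24/74 = 3690/6919, sense flips to −
signed output speed (× input speed) = -3690/6919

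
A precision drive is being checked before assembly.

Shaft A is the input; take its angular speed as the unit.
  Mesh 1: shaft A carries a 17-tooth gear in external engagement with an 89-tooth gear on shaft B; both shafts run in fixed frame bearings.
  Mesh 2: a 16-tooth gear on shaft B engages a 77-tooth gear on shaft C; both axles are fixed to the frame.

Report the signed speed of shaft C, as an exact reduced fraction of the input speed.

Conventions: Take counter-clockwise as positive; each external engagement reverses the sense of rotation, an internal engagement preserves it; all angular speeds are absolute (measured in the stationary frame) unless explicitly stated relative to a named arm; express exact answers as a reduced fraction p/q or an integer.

2-mesh fixed-axis compound train (all bearings frame-fixed)
mesh 1 [17T→89T]: |ω|/ω_in = 1×17/89 = 17/89, sense flips to −
mesh 2 [16T→77T]: |ω|/ω_in = (17/89)×16/77 = 272/6853, sense flips to +
signed output speed (× input speed) = 272/6853

272/6853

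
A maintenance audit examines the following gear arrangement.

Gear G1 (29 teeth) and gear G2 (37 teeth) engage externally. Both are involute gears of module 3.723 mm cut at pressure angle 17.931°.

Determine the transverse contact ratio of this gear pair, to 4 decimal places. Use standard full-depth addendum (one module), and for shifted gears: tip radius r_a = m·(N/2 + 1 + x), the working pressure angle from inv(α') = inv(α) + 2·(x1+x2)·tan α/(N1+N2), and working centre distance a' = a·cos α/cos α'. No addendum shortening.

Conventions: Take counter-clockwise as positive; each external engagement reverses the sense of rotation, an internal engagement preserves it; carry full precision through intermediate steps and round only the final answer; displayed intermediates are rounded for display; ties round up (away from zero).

1.7729

single-mesh involute tooth geometry (29T engaging 37T at module 3.723)
base radii: r_b1 = 51.361412, r_b2 = 65.530077
tip radii: r_a1 = 57.706500, r_a2 = 72.598500
no profile shift: α' = α, a' = a
action lengths: √(r_a1²−r_b1²) = 26.306758, √(r_a2²−r_b2²) = 31.246619
base pitch p_b = π·m·cos α = 11.128044
CR = (26.306758 + 31.246619 − 122.859000·sin 17.93100°)/11.128044 = 1.772872
contact ratio ≈ 1.7729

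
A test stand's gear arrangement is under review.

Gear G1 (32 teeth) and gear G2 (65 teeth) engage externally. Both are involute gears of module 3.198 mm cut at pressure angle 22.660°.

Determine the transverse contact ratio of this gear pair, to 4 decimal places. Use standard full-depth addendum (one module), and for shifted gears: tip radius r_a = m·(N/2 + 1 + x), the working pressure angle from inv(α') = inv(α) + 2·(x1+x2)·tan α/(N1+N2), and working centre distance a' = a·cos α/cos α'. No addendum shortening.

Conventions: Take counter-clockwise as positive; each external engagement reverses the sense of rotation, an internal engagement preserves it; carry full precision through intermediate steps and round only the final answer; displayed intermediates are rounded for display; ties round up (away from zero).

single-mesh involute tooth geometry (32T engaging 65T at module 3.198)
base radii: r_b1 = 47.218203, r_b2 = 95.911974
tip radii: r_a1 = 54.366000, r_a2 = 107.133000
no profile shift: α' = α, a' = a
action lengths: √(r_a1²−r_b1²) = 26.946304, √(r_a2²−r_b2²) = 47.732304
base pitch p_b = π·m·cos α = 9.271272
CR = (26.946304 + 47.732304 − 155.103000·sin 22.66000°)/9.271272 = 1.609631
contact ratio ≈ 1.6096

1.6096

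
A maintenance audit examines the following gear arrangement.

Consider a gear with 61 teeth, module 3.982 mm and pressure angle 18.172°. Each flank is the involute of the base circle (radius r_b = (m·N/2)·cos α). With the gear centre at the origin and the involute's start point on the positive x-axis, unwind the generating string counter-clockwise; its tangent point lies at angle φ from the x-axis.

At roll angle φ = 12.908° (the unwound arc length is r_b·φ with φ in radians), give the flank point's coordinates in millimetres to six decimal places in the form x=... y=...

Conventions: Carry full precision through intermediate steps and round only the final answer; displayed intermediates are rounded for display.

topology: single-mesh involute geometry — m = 3.982, N = 61
pitch radius r_p = m·N/2 = 3.982·61/2 = 121.451000
base radius r_b = r_p·cos α = 121.451000·cos 18.172° = 115.393580
roll angle φ = 12.908° = 0.22528710 rad
x = r_b·(cos φ + φ·sin φ) = 118.284886
y = r_b·(sin φ − φ·cos φ) = 0.437586

x=118.284886 y=0.437586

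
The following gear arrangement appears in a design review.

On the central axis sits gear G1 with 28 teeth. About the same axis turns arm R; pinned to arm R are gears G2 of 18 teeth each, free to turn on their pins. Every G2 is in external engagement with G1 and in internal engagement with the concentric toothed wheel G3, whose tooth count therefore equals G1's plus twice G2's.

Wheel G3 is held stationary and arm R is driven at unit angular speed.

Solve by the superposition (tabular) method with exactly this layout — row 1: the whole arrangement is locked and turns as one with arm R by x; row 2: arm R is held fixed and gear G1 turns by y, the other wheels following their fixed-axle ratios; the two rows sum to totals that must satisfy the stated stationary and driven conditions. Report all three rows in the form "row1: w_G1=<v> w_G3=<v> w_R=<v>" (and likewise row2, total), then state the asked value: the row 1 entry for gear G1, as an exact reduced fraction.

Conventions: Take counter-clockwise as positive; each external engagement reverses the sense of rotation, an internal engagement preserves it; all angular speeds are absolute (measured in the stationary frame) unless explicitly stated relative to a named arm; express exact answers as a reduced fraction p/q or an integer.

class = planetary set [G3 = 28+2·18 = 64; Willis about the carrier]
row 1 — lock + rotate with arm: ω_sun = ω_ring = ω_arm = x
row 2 — arm fixed, fixed-axis ratios: sun y, ring −(28/64)·y, arm 0
boundary: total ω_ring = x − (28/64)·y = 0 and total ω_arm = x = 1  ⇒  y = 16/7, x = 1
row 2 ring = −(28/64)·16/7 = -1
totals (row 1 + row 2): sun 1 + 16/7 = 23/7, ring 1 + (-1) = 0, arm 1 + 0 = 1
asked cell (row1, sun) = 1

row1: w_G1=1 w_G3=1 w_R=1
row2: w_G1=16/7 w_G3=-1 w_R=0
total: w_G1=23/7 w_G3=0 w_R=1
asked value: 1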